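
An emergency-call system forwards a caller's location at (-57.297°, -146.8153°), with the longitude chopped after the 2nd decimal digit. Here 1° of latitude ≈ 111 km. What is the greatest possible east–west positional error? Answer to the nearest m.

600 m

Truncating at 2 decimal places can drop up to a full unit in the last place, so the longitude may be off by as much as 0.01°.
Parallels shrink by cos φ, so at 57.297° a degree of longitude is 111000 × 0.5403 ≈ 59971.6 m.
Maximum E–W displacement: 0.01 × 59971.6 = 599.716 m.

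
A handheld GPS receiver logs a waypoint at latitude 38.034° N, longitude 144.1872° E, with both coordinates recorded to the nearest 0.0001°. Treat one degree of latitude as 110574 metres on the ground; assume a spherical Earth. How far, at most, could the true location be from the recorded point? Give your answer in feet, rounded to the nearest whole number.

23 feet

Rounding to 4 decimal places leaves each coordinate within ±5e-05° of the true value.
North–south component: 5e-05° × 110574 = 5.5287 m.
Longitude error → 5e-05 × 110574 × cos 38.034° = 5e-05 × 110574 × 0.7876 ≈ 4.35465 m.
Worst case both components are at the extreme and orthogonal: √(5.5287² + 4.35465²) ≈ 7.03772 m.
Converting: 7.03772 m × 3.2808 ft/m ≈ 23.09 ft.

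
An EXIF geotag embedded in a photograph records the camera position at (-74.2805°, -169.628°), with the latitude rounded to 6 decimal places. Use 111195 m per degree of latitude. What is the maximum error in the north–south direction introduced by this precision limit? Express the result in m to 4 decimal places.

0.0556 m

Rounding to 6 decimal places leaves the latitude within ±5e-07° of the true value.
North–south distance: 5e-07° × 111195 m/° = 0.0555975 m.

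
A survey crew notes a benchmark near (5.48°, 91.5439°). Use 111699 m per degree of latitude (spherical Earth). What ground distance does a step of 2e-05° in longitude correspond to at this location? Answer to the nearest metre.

2 metres

One degree of longitude here spans 111699 × cos 5.48° = 111699 × 0.9954 ≈ 111188 m; 2e-05° of that is 2.22377 m.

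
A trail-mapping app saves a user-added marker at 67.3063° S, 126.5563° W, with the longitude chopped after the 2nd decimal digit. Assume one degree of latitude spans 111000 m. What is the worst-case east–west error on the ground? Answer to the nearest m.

Truncating at 2 decimal places can drop up to a full unit in the last place, so the longitude may be off by as much as 0.01°.
One degree of longitude at 67.3063° is 111000 × cos 67.3063° ≈ 111000 × 0.3858 = 42824.3 m.
So at most 0.01° × 42824.3 ≈ 428.243 m east–west.

428 m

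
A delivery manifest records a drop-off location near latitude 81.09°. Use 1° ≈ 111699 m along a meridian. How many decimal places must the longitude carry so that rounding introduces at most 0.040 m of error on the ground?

6 decimal places

At 81.09° one degree of longitude covers 111699 × cos 81.09° ≈ 111699 × 0.1549 ≈ 17300.3 m.
With N decimal places the half-ulp bound is 0.5·10⁻ᴺ°, or 0.5·10⁻ᴺ × 17300.3 m on the ground.
Setting 8650.13 × 10⁻ᴺ ≤ 0.040 gives 10ᴺ ≥ 2.163e+05, i.e. N ≥ 5.33.
N = 5 would give 0.0865 m (too coarse); N = 6 gives 0.00865 m ≤ 0.040 m.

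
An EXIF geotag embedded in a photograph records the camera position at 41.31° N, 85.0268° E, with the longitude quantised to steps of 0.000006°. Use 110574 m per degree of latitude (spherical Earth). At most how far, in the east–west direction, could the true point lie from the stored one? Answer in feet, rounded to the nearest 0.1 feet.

0.8 feet

With a 0.000006° grid the true value lies within half a step, ±0.000006°/2 = ±3e-06°, of the stored one.
Parallels shrink by cos φ, so at 41.31° a degree of longitude is 110574 × 0.7511 ≈ 83057.5 m.
Maximum E–W displacement: 3e-06 × 83057.5 = 0.249173 m.
In feet: 0.249173 m ÷ 0.3048 ≈ 0.8175 ft.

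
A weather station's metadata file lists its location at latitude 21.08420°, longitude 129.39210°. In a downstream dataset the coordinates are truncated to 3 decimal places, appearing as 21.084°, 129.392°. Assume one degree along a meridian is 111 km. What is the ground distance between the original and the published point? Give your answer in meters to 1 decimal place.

Δlat = 21.08420 − 21.084 = +0.00020°; Δlon = 129.39210 − 129.392 = +0.00010°.
N–S: 0.00020° × 111000 m/° = 22.2 m.
E–W at 21.084°: 0.00010° × 111000 × cos 21.084° = 0.00010 × 111000 × 0.9331 ≈ 10.3569 m.
Combined displacement = (22.2² + 10.3569²)^½ ≈ 24.497 m.

24.5 meters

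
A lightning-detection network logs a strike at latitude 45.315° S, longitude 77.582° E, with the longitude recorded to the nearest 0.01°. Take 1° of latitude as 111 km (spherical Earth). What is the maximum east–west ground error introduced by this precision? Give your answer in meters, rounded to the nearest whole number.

390 meters

Rounding to 2 decimal places leaves the longitude within ±0.005° of the true value.
At latitude 45.315° a degree of longitude spans 111000 m × cos 45.315° = 111000 × 0.7032 ≈ 78056.2 m.
Maximum E–W displacement: 0.005 × 78056.2 = 390.281 m.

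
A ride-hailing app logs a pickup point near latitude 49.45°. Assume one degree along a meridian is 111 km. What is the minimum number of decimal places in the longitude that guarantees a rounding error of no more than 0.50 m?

5 decimal places

At 49.45° one degree of longitude covers 111000 × cos 49.45° ≈ 111000 × 0.6501 ≈ 72162.4 m.
Rounding to N decimal places gives at most 0.5 × 10⁻ᴺ degrees of error, i.e. 0.5 × 10⁻ᴺ × 72162.4 m.
Setting 36081.2 × 10⁻ᴺ ≤ 0.50 gives 10ᴺ ≥ 7.216e+04, i.e. N ≥ 4.86.
N = 4 would give 3.61 m (too coarse); N = 5 gives 0.361 m ≤ 0.50 m.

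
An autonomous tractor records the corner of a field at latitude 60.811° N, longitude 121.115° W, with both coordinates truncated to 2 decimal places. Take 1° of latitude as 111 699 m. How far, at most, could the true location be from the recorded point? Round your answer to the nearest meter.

1243 meters

Truncating at 2 decimal places can drop up to a full unit in the last place, so each coordinate may be off by as much as 0.01°.
Latitude error → 0.01 × 111699 = 1116.99 m along the meridian.
Longitude error → 0.01 × 111699 × cos 60.811° = 0.01 × 111699 × 0.4877 ≈ 544.747 m.
The two errors are perpendicular, so the maximum displacement is √(1116.99² + 544.747²) ≈ 1242.75 m.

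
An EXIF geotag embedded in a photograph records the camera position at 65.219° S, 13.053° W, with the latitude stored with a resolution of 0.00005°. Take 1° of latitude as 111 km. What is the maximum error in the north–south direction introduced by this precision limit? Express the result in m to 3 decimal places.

With a 0.00005° grid the true value lies within half a step, ±0.00005°/2 = ±2.5e-05°, of the stored one.
So the N–S error is at most 2.5e-05 × 111000 = 2.775 m.

2.775 m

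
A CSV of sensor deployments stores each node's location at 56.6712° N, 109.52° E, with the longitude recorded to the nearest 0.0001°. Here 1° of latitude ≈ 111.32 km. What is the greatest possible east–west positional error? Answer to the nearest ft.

Rounding to 4 decimal places leaves the longitude within ±5e-05° of the true value.
One degree of longitude at 56.6712° is 111320 × cos 56.6712° ≈ 111320 × 0.5494 = 61164 m.
So at most 5e-05° × 61164 ≈ 3.0582 m east–west.
Converting: 3.0582 m × 3.2808 ft/m ≈ 10.033 ft.

10 ft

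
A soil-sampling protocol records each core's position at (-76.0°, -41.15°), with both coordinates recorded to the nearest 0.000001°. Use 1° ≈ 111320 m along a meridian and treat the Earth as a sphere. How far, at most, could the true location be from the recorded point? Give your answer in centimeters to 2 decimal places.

Rounding to 6 decimal places leaves each coordinate within ±5e-07° of the true value.
Latitude error → 5e-07 × 111320 = 0.05566 m along the meridian.
Longitude error → 5e-07 × 111320 × cos 76° = 5e-07 × 111320 × 0.2419 ≈ 0.0134654 m.
Worst case both components are at the extreme and orthogonal: √(0.05566² + 0.0134654²) ≈ 0.0572656 m.
That is 0.0572656 m = 5.7266 cm.

5.73 centimeters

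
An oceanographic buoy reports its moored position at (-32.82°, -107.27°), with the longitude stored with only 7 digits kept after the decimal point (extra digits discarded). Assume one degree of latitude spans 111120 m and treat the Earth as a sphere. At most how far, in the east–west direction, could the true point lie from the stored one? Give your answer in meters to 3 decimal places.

0.009 meters

Truncating at 7 decimal places can drop up to a full unit in the last place, so the longitude may be off by as much as 1e-07°.
At latitude 32.82° a degree of longitude spans 111120 m × cos 32.82° = 111120 × 0.8404 ≈ 93382.7 m.
East–west error: 1e-07° × 93382.7 m/° ≈ 0.00933827 m.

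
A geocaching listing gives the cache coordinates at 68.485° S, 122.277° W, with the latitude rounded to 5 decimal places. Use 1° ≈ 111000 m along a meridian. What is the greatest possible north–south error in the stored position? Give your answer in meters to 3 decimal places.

Rounding to 5 decimal places leaves the latitude within ±5e-06° of the true value.
So the N–S error is at most 5e-06 × 111000 = 0.555 m.

0.555 meters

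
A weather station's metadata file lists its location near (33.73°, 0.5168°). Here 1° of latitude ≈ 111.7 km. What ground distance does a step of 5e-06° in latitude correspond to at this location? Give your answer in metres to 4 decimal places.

5e-06° × 111700 m/° = 0.5585 m.

0.5585 metres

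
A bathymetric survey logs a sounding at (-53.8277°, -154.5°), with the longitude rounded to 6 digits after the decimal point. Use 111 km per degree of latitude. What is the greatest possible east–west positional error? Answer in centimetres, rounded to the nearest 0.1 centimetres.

3.3 centimetres

Rounding to 6 decimal places leaves the longitude within ±5e-07° of the true value.
At latitude 53.8277° a degree of longitude spans 111000 m × cos 53.8277° = 111000 × 0.5902 ≈ 65513.9 m.
East–west error: 5e-07° × 65513.9 m/° ≈ 0.032757 m.
That is 0.032757 m = 3.2757 cm.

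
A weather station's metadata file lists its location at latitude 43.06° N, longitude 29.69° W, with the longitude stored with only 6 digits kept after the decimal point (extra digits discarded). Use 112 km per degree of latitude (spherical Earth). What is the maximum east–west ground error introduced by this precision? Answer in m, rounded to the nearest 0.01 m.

0.08 m

Truncating at 6 decimal places can drop up to a full unit in the last place, so the longitude may be off by as much as 1e-06°.
Parallels shrink by cos φ, so at 43.06° a degree of longitude is 112000 × 0.7306 ≈ 81831.6 m.
East–west error: 1e-06° × 81831.6 m/° ≈ 0.0818316 m.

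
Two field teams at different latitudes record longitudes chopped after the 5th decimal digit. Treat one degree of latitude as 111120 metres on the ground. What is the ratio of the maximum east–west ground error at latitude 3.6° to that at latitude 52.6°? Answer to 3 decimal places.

Truncating at 5 decimal places can drop up to a full unit in the last place, so the longitude may be off by as much as 1e-05°.
Error at 3.6° = 1e-05° × 111120 × cos 3.6° ≈ 1.1112 × 0.9980 = 1.109 m.
At 52.6°: 1e-05° × 111120 × cos 52.6° = 1e-05 × 111120 × 0.6074 ≈ 0.67492 m.
Ratio: 1.109 / 0.67492 = cos 3.6° / cos 52.6° ≈ 1.6432.

1.643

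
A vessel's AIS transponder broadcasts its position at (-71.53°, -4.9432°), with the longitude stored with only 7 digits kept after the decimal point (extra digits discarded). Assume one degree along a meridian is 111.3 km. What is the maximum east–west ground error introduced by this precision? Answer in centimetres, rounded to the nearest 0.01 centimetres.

Truncating at 7 decimal places can drop up to a full unit in the last place, so the longitude may be off by as much as 1e-07°.
Parallels shrink by cos φ, so at 71.53° a degree of longitude is 111300 × 0.3168 ≈ 35260.7 m.
So at most 1e-07° × 35260.7 ≈ 0.00352607 m east–west.
That is 0.00352607 m = 0.35261 cm.

0.35 centimetres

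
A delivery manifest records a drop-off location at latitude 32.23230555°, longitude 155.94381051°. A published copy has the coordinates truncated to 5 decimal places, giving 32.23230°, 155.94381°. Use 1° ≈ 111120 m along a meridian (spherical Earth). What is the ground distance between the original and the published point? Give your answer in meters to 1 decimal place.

The latitude changed by +0.00000555° and the longitude by +0.00000051°.
North–south shift: 0.00000555 × 111120 = 0.616716 m.
E–W at 32.2323°: 0.00000051° × 111120 × cos 32.2323° = 0.00000051 × 111120 × 0.8459 ≈ 0.0479377 m.
Distance: √(0.616716² + 0.0479377²) ≈ 0.618576 m.

0.6 meters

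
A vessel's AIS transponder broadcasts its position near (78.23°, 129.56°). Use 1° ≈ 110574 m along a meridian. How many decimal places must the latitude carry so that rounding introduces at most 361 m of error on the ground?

One degree of latitude covers 110574 m.
With N decimal places the half-ulp bound is 0.5·10⁻ᴺ°, or 0.5·10⁻ᴺ × 110574 m on the ground.
Need 0.5 × 110574 × 10⁻ᴺ ≤ 361 → 10⁻ᴺ ≤ 6.530e-03, so N ≥ 2.19.
N = 2 would give 553 m (too coarse); N = 3 gives 55.3 m ≤ 361 m.

3 decimal places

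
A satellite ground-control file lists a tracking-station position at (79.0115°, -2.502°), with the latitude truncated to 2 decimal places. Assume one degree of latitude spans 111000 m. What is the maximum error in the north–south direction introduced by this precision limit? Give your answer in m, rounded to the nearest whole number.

1110 m

Truncating at 2 decimal places can drop up to a full unit in the last place, so the latitude may be off by as much as 0.01°.
So the N–S error is at most 0.01 × 111000 = 1110 m.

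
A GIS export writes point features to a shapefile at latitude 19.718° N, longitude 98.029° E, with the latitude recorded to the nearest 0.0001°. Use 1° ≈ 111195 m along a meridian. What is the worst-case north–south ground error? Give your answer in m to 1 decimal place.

Rounding to 4 decimal places leaves the latitude within ±5e-05° of the true value.
So the N–S error is at most 5e-05 × 111195 = 5.55975 m.

5.6 m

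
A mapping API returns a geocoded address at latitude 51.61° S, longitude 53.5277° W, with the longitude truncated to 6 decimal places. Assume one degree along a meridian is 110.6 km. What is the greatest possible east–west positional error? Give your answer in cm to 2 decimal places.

6.87 cm

Truncating at 6 decimal places can drop up to a full unit in the last place, so the longitude may be off by as much as 1e-06°.
One degree of longitude at 51.61° is 110600 × cos 51.61° ≈ 110600 × 0.6210 = 68683.8 m.
Maximum E–W displacement: 1e-06 × 68683.8 = 0.0686838 m.
That is 0.0686838 m = 6.8684 cm.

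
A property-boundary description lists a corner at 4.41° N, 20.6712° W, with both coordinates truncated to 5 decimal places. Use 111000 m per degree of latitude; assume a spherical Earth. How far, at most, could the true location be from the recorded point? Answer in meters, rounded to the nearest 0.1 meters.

Truncating at 5 decimal places can drop up to a full unit in the last place, so each coordinate may be off by as much as 1e-05°.
North–south component: 1e-05° × 111000 = 1.11 m.
E–W at 4.41°: 1e-05° × 111000 × cos 4.41° = 1e-05 × 111000 × 0.9970 ≈ 1.10671 m.
Combining orthogonally: (1.11² + 1.10671²)^½ ≈ 1.56745 m.

1.6 meters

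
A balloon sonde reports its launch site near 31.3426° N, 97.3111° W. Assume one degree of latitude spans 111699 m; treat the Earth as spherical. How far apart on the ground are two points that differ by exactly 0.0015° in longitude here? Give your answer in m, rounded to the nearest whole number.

143 m

0.0015° of longitude at 31.3426° is 0.0015 × 111699 × cos 31.3426° ≈ 0.0015 × 95399 = 143.099 m.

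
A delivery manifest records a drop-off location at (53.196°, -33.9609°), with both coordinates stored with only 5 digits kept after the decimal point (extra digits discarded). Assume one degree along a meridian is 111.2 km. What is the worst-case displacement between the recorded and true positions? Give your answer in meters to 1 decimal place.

1.3 meters

Truncating at 5 decimal places can drop up to a full unit in the last place, so each coordinate may be off by as much as 1e-05°.
N–S: 1e-05° × 111200 m/° = 1.112 m.
East–west component at 53.196°: 1e-05° × 111200 × cos 53.196° ≈ 1e-05 × 66617.6 ≈ 0.666176 m.
Combining orthogonally: (1.112² + 0.666176²)^½ ≈ 1.29628 m.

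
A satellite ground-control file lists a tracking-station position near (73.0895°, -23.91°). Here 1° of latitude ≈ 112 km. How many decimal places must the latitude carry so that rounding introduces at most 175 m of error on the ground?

One degree of latitude covers 112000 m.
With N decimal places the half-ulp bound is 0.5·10⁻ᴺ°, or 0.5·10⁻ᴺ × 112000 m on the ground.
Setting 56000 × 10⁻ᴺ ≤ 175 gives 10ᴺ ≥ 320, i.e. N ≥ 2.51.
So 3 decimal places suffice (56 m); 2 would allow up to 560 m.

3 decimal places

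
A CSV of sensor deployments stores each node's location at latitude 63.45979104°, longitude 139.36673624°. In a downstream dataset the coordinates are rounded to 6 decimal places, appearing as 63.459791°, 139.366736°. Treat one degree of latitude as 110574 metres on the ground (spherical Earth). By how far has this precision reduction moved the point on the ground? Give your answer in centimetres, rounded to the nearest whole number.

1 centimetres

Δlat = 63.45979104 − 63.459791 = +0.00000004°; Δlon = 139.36673624 − 139.366736 = +0.00000024°.
N–S: 0.00000004° × 110574 m/° = 0.00442296 m.
East–west at this latitude: 0.00000024° × 110574 × cos 63.4598° ≈ 0.00000024 × 49407.3 = 0.0118578 m.
Hypotenuse of the two orthogonal shifts: √(0.00442296² + 0.0118578²) = 0.0126558 m.
That is 0.0126558 m = 1.2656 cm.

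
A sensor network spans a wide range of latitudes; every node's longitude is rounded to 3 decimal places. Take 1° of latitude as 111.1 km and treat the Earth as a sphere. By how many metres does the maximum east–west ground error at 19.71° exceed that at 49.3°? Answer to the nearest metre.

Rounding to 3 decimal places leaves the longitude within ±0.0005° of the true value.
At 19.71°: 0.0005° × 111100 × cos 19.71° = 0.0005 × 111100 × 0.9414 ≈ 52.295 m.
At 49.3°: 0.0005° × 111100 × cos 49.3° = 0.0005 × 111100 × 0.6521 ≈ 36.224 m.
So the lower-latitude error exceeds the higher by 52.295 − 36.224 = 16.071 m.

16 metres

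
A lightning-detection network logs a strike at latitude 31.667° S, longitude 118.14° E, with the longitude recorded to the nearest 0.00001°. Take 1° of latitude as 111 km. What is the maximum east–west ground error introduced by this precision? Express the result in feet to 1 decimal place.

Rounding to 5 decimal places leaves the longitude within ±5e-06° of the true value.
One degree of longitude at 31.667° is 111000 × cos 31.667° ≈ 111000 × 0.8511 = 94473.6 m.
East–west error: 5e-06° × 94473.6 m/° ≈ 0.472368 m.
Converting: 0.472368 m × 3.2808 ft/m ≈ 1.5498 ft.

1.5 feet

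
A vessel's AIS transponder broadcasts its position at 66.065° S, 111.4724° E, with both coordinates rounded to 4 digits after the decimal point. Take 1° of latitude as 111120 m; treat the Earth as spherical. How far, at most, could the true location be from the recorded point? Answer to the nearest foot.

Rounding to 4 decimal places leaves each coordinate within ±5e-05° of the true value.
North–south component: 5e-05° × 111120 = 5.556 m.
E–W at 66.065°: 5e-05° × 111120 × cos 66.065° = 5e-05 × 111120 × 0.4057 ≈ 2.25407 m.
Worst case both components are at the extreme and orthogonal: √(5.556² + 2.25407²) ≈ 5.99583 m.
In feet: 5.99583 m ÷ 0.3048 ≈ 19.671 ft.

20 feet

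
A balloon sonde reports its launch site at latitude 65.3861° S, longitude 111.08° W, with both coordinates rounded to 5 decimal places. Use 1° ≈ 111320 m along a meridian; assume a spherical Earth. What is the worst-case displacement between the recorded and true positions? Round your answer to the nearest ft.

Rounding to 5 decimal places leaves each coordinate within ±5e-06° of the true value.
North–south component: 5e-06° × 111320 = 0.5566 m.
E–W at 65.3861°: 5e-06° × 111320 × cos 65.3861° = 5e-06 × 111320 × 0.4165 ≈ 0.231825 m.
The two errors are perpendicular, so the maximum displacement is √(0.5566² + 0.231825²) ≈ 0.602948 m.
Converting: 0.602948 m × 3.2808 ft/m ≈ 1.9782 ft.

2 ft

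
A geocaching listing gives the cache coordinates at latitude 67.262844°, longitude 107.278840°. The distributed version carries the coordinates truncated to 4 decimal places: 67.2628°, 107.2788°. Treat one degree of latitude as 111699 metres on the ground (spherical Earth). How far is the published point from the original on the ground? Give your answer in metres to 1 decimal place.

5.2 metres

Δlat = 67.262844 − 67.2628 = +0.000044°; Δlon = 107.278840 − 107.2788 = +0.000040°.
North–south shift: 0.000044 × 111699 = 4.91476 m.
E–W at 67.2628°: 0.000040° × 111699 × cos 67.2628° = 0.000040 × 111699 × 0.3865 ≈ 1.72689 m.
Distance: √(4.91476² + 1.72689²) ≈ 5.20932 m.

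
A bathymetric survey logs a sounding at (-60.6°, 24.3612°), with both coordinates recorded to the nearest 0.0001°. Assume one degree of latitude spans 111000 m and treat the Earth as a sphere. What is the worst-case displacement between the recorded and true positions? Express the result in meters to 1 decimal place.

6.2 meters

Rounding to 4 decimal places leaves each coordinate within ±5e-05° of the true value.
N–S: 5e-05° × 111000 m/° = 5.55 m.
E–W at 60.6°: 5e-05° × 111000 × cos 60.6° = 5e-05 × 111000 × 0.4909 ≈ 2.72452 m.
Combining orthogonally: (5.55² + 2.72452²)^½ ≈ 6.18268 m.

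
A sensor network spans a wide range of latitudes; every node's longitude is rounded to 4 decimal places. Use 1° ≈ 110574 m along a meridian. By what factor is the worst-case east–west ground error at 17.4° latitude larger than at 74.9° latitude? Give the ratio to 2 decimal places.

3.66

Rounding to 4 decimal places leaves the longitude within ±5e-05° of the true value.
At 17.4°: 5e-05° × 110574 × cos 17.4° = 5e-05 × 110574 × 0.9542 ≈ 5.2757 m.
At 74.9°: 5e-05° × 110574 × cos 74.9° = 5e-05 × 110574 × 0.2605 ≈ 1.4403 m.
The ratio reduces to cos 17.4° / cos 74.9° = 0.9542/0.2605 ≈ 3.6630.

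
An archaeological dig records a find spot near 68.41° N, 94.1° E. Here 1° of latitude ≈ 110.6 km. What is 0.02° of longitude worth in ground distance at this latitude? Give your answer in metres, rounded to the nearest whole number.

814 metres

One degree of longitude here spans 110600 × cos 68.41° = 110600 × 0.3680 ≈ 40696.6 m; 0.02° of that is 813.933 m.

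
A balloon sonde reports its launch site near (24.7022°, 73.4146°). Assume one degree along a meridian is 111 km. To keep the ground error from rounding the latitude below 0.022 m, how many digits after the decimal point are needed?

7 decimal places

One degree of latitude covers 111000 m.
With N decimal places the half-ulp bound is 0.5·10⁻ᴺ°, or 0.5·10⁻ᴺ × 111000 m on the ground.
Setting 55500 × 10⁻ᴺ ≤ 0.022 gives 10ᴺ ≥ 2.523e+06, i.e. N ≥ 6.40.
So 7 decimal places suffice (0.00555 m); 6 would allow up to 0.0555 m.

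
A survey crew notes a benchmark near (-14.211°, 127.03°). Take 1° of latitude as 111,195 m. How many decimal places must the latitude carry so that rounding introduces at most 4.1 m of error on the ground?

5 decimal places

One degree of latitude covers 111195 m.
N decimal places → at most half a unit in the last place, 0.5 × 10⁻ᴺ° = 111195/2 × 10⁻ᴺ m.
Setting 55597.5 × 10⁻ᴺ ≤ 4.1 gives 10ᴺ ≥ 1.356e+04, i.e. N ≥ 4.13.
So 5 decimal places suffice (0.556 m); 4 would allow up to 5.56 m.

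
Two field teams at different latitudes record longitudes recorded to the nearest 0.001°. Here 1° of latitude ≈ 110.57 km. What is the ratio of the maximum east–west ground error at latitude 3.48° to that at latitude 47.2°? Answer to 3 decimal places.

Rounding to 3 decimal places leaves the longitude within ±0.0005° of the true value.
Error at 3.48° = 0.0005° × 110570 × cos 3.48° ≈ 55.285 × 0.9982 = 55.183 m.
Error at 47.2° = 0.0005° × 110570 × cos 47.2° ≈ 55.285 × 0.6794 = 37.563 m.
Ratio: 55.183 / 37.563 = cos 3.48° / cos 47.2° ≈ 1.4691.

1.469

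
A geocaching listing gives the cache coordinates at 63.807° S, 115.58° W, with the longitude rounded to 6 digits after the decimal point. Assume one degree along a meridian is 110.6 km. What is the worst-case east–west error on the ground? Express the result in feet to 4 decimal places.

Rounding to 6 decimal places leaves the longitude within ±5e-07° of the true value.
Parallels shrink by cos φ, so at 63.807° a degree of longitude is 110600 × 0.4414 ≈ 48818.4 m.
East–west error: 5e-07° × 48818.4 m/° ≈ 0.0244092 m.
In feet: 0.0244092 m ÷ 0.3048 ≈ 0.080083 ft.

0.0801 feet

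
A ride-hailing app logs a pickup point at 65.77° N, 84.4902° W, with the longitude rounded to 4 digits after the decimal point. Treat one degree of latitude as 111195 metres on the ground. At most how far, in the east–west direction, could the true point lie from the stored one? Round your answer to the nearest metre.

Rounding to 4 decimal places leaves the longitude within ±5e-05° of the true value.
At latitude 65.77° a degree of longitude spans 111195 m × cos 65.77° = 111195 × 0.4104 ≈ 45634.5 m.
East–west error: 5e-05° × 45634.5 m/° ≈ 2.28172 m.

2 metres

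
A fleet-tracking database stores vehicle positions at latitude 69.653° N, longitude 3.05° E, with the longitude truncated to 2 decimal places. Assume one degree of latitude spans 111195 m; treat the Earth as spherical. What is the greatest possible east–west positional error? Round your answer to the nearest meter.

387 meters

Truncating at 2 decimal places can drop up to a full unit in the last place, so the longitude may be off by as much as 0.01°.
At latitude 69.653° a degree of longitude spans 111195 m × cos 69.653° = 111195 × 0.3477 ≈ 38663 m.
East–west error: 0.01° × 38663 m/° ≈ 386.63 m.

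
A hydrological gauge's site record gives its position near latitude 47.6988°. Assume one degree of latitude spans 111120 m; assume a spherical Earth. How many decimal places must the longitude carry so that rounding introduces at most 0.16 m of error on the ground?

At 47.6988° one degree of longitude covers 111120 × cos 47.6988° ≈ 111120 × 0.6730 ≈ 74786.9 m.
Rounding to N decimal places gives at most 0.5 × 10⁻ᴺ degrees of error, i.e. 0.5 × 10⁻ᴺ × 74786.9 m.
Setting 37393.4 × 10⁻ᴺ ≤ 0.16 gives 10ᴺ ≥ 2.337e+05, i.e. N ≥ 5.37.
At 5 places the error can reach 0.374 m, but 6 places keeps it to 0.0374 m.

6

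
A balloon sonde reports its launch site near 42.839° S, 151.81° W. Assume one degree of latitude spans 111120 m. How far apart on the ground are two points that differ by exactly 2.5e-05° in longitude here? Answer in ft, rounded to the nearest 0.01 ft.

6.68 ft

One degree of longitude here spans 111120 × cos 42.839° = 111120 × 0.7333 ≈ 81480.7 m; 2.5e-05° of that is 2.03702 m.
In feet: 2.03702 m ÷ 0.3048 ≈ 6.6831 ft.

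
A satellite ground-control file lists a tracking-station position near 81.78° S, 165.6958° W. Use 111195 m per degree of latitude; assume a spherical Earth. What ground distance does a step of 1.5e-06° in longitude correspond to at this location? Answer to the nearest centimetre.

2 centimetres

At 81.78° a degree of longitude is 111195 × cos 81.78° ≈ 15898 m, so 1.5e-06° corresponds to 0.0238471 m.
That is 0.0238471 m = 2.3847 cm.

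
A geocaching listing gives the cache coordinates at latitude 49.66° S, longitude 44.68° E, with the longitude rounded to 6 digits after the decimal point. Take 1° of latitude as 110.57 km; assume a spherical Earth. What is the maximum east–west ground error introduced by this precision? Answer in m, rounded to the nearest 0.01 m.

0.04 m

Rounding to 6 decimal places leaves the longitude within ±5e-07° of the true value.
Parallels shrink by cos φ, so at 49.66° a degree of longitude is 110570 × 0.6473 ≈ 71574.4 m.
East–west error: 5e-07° × 71574.4 m/° ≈ 0.0357872 m.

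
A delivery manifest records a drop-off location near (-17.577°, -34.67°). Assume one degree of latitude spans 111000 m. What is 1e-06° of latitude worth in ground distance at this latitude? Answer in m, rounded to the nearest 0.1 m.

1e-06° × 111000 m/° = 0.111 m.

0.1 m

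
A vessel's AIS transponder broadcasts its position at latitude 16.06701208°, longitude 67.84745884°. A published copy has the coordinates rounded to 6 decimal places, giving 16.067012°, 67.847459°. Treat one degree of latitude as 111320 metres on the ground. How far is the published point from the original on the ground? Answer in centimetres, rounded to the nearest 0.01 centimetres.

The latitude changed by +0.00000008° and the longitude by -0.00000016°.
N–S: 0.00000008° × 111320 m/° = 0.0089056 m.
East–west at this latitude: -0.00000016° × 111320 × cos 16.067° ≈ -0.00000016 × 106972 = -0.0171155 m.
Distance: √(0.0089056² + 0.0171155²) ≈ 0.0192938 m.
That is 0.0192938 m = 1.9294 cm.

1.93 centimetres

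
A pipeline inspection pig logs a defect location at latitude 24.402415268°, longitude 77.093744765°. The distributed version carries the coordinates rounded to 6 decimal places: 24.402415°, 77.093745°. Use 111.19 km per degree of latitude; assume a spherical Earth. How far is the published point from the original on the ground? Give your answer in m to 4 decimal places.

0.0381 m

Δlat = 24.402415268 − 24.402415 = +0.000000268°; Δlon = 77.093744765 − 77.093745 = -0.000000235°.
North–south shift: 0.000000268 × 111190 = 0.0297989 m.
E–W at 24.4024°: -0.000000235° × 111190 × cos 24.4024° = -0.000000235 × 111190 × 0.9107 ≈ -0.0237954 m.
Combined displacement = (0.0297989² + 0.0237954²)^½ ≈ 0.0381339 m.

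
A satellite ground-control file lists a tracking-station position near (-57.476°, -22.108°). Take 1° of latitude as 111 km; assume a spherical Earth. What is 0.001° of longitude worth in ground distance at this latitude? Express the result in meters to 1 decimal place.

59.7 meters

At 57.476° a degree of longitude is 111000 × cos 57.476° ≈ 59679.5 m, so 0.001° corresponds to 59.6795 m.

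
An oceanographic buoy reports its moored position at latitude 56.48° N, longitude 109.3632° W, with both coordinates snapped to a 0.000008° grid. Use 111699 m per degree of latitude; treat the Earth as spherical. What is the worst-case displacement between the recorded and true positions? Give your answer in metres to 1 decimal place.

0.5 metres

With a 0.000008° grid the true value lies within half a step, ±0.000008°/2 = ±4e-06°, of the stored one.
Latitude error → 4e-06 × 111699 = 0.446796 m along the meridian.
E–W at 56.48°: 4e-06° × 111699 × cos 56.48° = 4e-06 × 111699 × 0.5522 ≈ 0.246733 m.
Combining orthogonally: (0.446796² + 0.246733²)^½ ≈ 0.510396 m.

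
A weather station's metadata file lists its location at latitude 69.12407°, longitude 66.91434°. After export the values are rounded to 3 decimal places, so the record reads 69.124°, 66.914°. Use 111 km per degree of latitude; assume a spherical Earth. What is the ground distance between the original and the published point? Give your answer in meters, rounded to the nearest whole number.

16 meters

The latitude changed by +0.00007° and the longitude by +0.00034°.
N–S: 0.00007° × 111000 m/° = 7.77 m.
E–W at 69.124°: 0.00034° × 111000 × cos 69.124° = 0.00034 × 111000 × 0.3563 ≈ 13.4485 m.
Combined displacement = (7.77² + 13.4485²)^½ ≈ 15.5318 m.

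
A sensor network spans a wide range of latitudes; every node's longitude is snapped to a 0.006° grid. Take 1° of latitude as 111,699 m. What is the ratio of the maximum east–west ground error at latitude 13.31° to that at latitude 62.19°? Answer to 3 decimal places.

With a 0.006° grid the true value lies within half a step, ±0.006°/2 = ±0.003°, of the stored one.
At 13.31°: 0.003° × 111699 × cos 13.31° = 0.003 × 111699 × 0.9731 ≈ 326.1 m.
At 62.19°: 0.003° × 111699 × cos 62.19° = 0.003 × 111699 × 0.4665 ≈ 156.34 m.
The ratio reduces to cos 13.31° / cos 62.19° = 0.9731/0.4665 ≈ 2.0859.

2.086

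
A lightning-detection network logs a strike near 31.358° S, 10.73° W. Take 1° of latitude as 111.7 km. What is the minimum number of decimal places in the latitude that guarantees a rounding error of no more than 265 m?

One degree of latitude covers 111700 m.
With N decimal places the half-ulp bound is 0.5·10⁻ᴺ°, or 0.5·10⁻ᴺ × 111700 m on the ground.
Setting 55850 × 10⁻ᴺ ≤ 265 gives 10ᴺ ≥ 210.8, i.e. N ≥ 2.32.
At 2 places the error can reach 558 m, but 3 places keeps it to 55.9 m.

3 decimal places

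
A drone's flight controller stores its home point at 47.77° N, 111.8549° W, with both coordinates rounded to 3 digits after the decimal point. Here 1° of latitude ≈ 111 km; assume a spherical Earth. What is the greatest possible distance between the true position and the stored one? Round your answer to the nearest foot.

219 feet

Rounding to 3 decimal places leaves each coordinate within ±0.0005° of the true value.
Latitude error → 0.0005 × 111000 = 55.5 m along the meridian.
Longitude error → 0.0005 × 111000 × cos 47.77° = 0.0005 × 111000 × 0.6721 ≈ 37.302 m.
Combining orthogonally: (55.5² + 37.302²)^½ ≈ 66.8707 m.
In feet: 66.8707 m ÷ 0.3048 ≈ 219.39 ft.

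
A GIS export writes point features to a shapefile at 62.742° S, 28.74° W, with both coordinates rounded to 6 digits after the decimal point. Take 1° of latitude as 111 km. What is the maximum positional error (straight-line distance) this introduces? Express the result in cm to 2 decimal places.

Rounding to 6 decimal places leaves each coordinate within ±5e-07° of the true value.
North–south component: 5e-07° × 111000 = 0.0555 m.
E–W at 62.742°: 5e-07° × 111000 × cos 62.742° = 5e-07 × 111000 × 0.4580 ≈ 0.0254189 m.
Combining orthogonally: (0.0555² + 0.0254189²)^½ ≈ 0.061044 m.
That is 0.061044 m = 6.1044 cm.

6.10 cm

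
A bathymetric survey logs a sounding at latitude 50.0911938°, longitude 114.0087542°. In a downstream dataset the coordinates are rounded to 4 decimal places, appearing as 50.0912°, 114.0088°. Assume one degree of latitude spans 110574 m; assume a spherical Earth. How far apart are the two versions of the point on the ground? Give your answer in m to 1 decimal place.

3.3 m

The latitude changed by -0.0000062° and the longitude by -0.0000458°.
N–S: -0.0000062° × 110574 m/° = -0.685559 m.
East–west at this latitude: -0.0000458° × 110574 × cos 50.0912° ≈ -0.0000458 × 70940.7 = -3.24908 m.
Combined displacement = (0.685559² + 3.24908²)^½ ≈ 3.32062 m.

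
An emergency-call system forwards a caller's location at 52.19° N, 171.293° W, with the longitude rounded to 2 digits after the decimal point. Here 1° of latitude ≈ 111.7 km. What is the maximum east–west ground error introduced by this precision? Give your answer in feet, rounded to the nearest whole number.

1123 feet

Rounding to 2 decimal places leaves the longitude within ±0.005° of the true value.
One degree of longitude at 52.19° is 111700 × cos 52.19° ≈ 111700 × 0.6130 = 68477.1 m.
Maximum E–W displacement: 0.005 × 68477.1 = 342.386 m.
Converting: 342.386 m × 3.2808 ft/m ≈ 1123.3 ft.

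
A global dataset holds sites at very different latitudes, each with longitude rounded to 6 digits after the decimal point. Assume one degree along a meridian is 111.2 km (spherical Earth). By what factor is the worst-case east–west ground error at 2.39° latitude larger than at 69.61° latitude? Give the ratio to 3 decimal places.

Rounding to 6 decimal places leaves the longitude within ±5e-07° of the true value.
Error at 2.39° = 5e-07° × 111200 × cos 2.39° ≈ 0.0556 × 0.9991 = 0.055552 m.
Error at 69.61° = 5e-07° × 111200 × cos 69.61° ≈ 0.0556 × 0.3484 = 0.019372 m.
Ratio: 0.055552 / 0.019372 = cos 2.39° / cos 69.61° ≈ 2.8677.

2.868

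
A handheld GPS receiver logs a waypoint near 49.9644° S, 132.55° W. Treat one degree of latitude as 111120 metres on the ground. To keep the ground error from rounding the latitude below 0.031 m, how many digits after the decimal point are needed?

7 decimal places

One degree of latitude covers 111120 m.
Rounding to N decimal places gives at most 0.5 × 10⁻ᴺ degrees of error, i.e. 0.5 × 10⁻ᴺ × 111120 m.
Need 0.5 × 111120 × 10⁻ᴺ ≤ 0.031 → 10⁻ᴺ ≤ 5.580e-07, so N ≥ 6.25.
So 7 decimal places suffice (0.00556 m); 6 would allow up to 0.0556 m.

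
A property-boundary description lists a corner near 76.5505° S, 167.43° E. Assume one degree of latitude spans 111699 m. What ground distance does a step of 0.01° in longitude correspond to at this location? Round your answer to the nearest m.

At 76.5505° a degree of longitude is 111699 × cos 76.5505° ≈ 25979.9 m, so 0.01° corresponds to 259.799 m.

260 m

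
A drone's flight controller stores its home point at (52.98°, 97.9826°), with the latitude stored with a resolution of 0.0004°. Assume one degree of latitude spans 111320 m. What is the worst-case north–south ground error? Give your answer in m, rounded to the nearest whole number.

22 m

With a 0.0004° grid the true value lies within half a step, ±0.0004°/2 = ±0.0002°, of the stored one.
Along the meridian that is 0.0002° × 111320 m/° = 22.264 m.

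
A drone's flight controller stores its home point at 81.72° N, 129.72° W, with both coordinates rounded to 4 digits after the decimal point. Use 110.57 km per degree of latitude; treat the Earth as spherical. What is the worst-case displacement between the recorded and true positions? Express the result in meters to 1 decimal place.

5.6 meters

Rounding to 4 decimal places leaves each coordinate within ±5e-05° of the true value.
Latitude error → 5e-05 × 110570 = 5.5285 m along the meridian.
East–west component at 81.72°: 5e-05° × 110570 × cos 81.72° ≈ 5e-05 × 15923.3 ≈ 0.796164 m.
Combining orthogonally: (5.5285² + 0.796164²)^½ ≈ 5.58553 m.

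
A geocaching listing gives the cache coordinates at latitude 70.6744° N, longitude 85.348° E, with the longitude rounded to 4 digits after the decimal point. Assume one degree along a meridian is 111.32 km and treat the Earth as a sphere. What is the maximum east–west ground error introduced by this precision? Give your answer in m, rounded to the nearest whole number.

2 m

Rounding to 4 decimal places leaves the longitude within ±5e-05° of the true value.
One degree of longitude at 70.6744° is 111320 × cos 70.6744° ≈ 111320 × 0.3309 = 36839.8 m.
Maximum E–W displacement: 5e-05 × 36839.8 = 1.84199 m.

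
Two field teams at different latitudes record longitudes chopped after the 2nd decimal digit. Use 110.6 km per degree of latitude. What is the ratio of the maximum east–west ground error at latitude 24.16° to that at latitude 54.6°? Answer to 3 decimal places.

1.575

Truncating at 2 decimal places can drop up to a full unit in the last place, so the longitude may be off by as much as 0.01°.
Error at 24.16° = 0.01° × 110600 × cos 24.16° ≈ 1106 × 0.9124 = 1009.1 m.
Error at 54.6° = 0.01° × 110600 × cos 54.6° ≈ 1106 × 0.5793 = 640.68 m.
Ratio: 1009.1 / 640.68 = cos 24.16° / cos 54.6° ≈ 1.5751.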